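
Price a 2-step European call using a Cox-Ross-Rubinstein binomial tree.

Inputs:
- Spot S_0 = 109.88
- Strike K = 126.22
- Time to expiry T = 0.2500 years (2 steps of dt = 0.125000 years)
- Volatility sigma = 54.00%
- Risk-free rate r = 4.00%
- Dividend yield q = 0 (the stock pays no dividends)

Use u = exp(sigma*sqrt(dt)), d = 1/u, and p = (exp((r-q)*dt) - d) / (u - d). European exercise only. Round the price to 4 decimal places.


Answer: Price = V(0,0) = 7.4542

Derivation:
dt = T/N = 0.125000
u = exp(sigma*sqrt(dt)) = 1.210361; d = 1/u = 0.826200
p = (exp((r-q)*dt) - d) / (u - d) = 0.465463
Discount per step: exp(-r*dt) = 0.995012
Stock lattice S(k, i) with i counting down-moves:
  k=0: S(0,0) = 109.8800
  k=1: S(1,0) = 132.9945; S(1,1) = 90.7828
  k=2: S(2,0) = 160.9714; S(2,1) = 109.8800; S(2,2) = 75.0047
Terminal payoffs V(N, i) = max(S_T - K, 0):
  V(2,0) = 34.751370; V(2,1) = 0.000000; V(2,2) = 0.000000
Backward induction: V(k, i) = exp(-r*dt) * [p * V(k+1, i) + (1-p) * V(k+1, i+1)].
  V(1,0) = exp(-r*dt) * [p*34.751370 + (1-p)*0.000000] = 16.094791
  V(1,1) = exp(-r*dt) * [p*0.000000 + (1-p)*0.000000] = 0.000000
  V(0,0) = exp(-r*dt) * [p*16.094791 + (1-p)*0.000000] = 7.454161


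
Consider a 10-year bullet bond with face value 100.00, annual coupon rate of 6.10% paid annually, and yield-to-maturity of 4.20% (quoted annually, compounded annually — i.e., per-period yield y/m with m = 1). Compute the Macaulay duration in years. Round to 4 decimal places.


Coupon per period c = face * coupon_rate / m = 6.100000
Periods per year m = 1; per-period yield y/m = 0.042000
Number of cashflows N = 10
Cashflows (t years, CF_t, discount factor 1/(1+y/m)^(m*t), PV):
  t = 1.0000: CF_t = 6.100000, DF = 0.959693, PV = 5.854127
  t = 2.0000: CF_t = 6.100000, DF = 0.921010, PV = 5.618164
  t = 3.0000: CF_t = 6.100000, DF = 0.883887, PV = 5.391712
  t = 4.0000: CF_t = 6.100000, DF = 0.848260, PV = 5.174388
  t = 5.0000: CF_t = 6.100000, DF = 0.814069, PV = 4.965823
  t = 6.0000: CF_t = 6.100000, DF = 0.781257, PV = 4.765665
  t = 7.0000: CF_t = 6.100000, DF = 0.749766, PV = 4.573575
  t = 8.0000: CF_t = 6.100000, DF = 0.719545, PV = 4.389227
  t = 9.0000: CF_t = 6.100000, DF = 0.690543, PV = 4.212310
  t = 10.0000: CF_t = 106.100000, DF = 0.662709, PV = 70.313415
Price P = sum_t PV_t = 115.258406
Macaulay numerator sum_t t * PV_t:
  t * PV_t at t = 1.0000: 5.854127
  t * PV_t at t = 2.0000: 11.236328
  t * PV_t at t = 3.0000: 16.175136
  t * PV_t at t = 4.0000: 20.697550
  t * PV_t at t = 5.0000: 24.829115
  t * PV_t at t = 6.0000: 28.593991
  t * PV_t at t = 7.0000: 32.015025
  t * PV_t at t = 8.0000: 35.113819
  t * PV_t at t = 9.0000: 37.910793
  t * PV_t at t = 10.0000: 703.134155
Macaulay duration D = (sum_t t * PV_t) / P = 915.560039 / 115.258406 = 7.943542

Answer: Macaulay duration = 7.9435 years


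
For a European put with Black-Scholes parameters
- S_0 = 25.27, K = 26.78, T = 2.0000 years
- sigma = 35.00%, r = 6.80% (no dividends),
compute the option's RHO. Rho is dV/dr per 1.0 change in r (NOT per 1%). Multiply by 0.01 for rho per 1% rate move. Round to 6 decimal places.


Answer: Rho = -25.050606

Derivation:
d1 = 0.4049955728; d2 = -0.0899791740
phi(d1) = 0.3675304009; exp(-qT) = 1.0000000000; exp(-rT) = 0.8728426325
N(-d2) = 0.5358481178
Rho = -K*T*exp(-rT)*N(-d2) = -26.7800 * 2.0000 * 0.8728426325 * 0.5358481178 = -25.050606


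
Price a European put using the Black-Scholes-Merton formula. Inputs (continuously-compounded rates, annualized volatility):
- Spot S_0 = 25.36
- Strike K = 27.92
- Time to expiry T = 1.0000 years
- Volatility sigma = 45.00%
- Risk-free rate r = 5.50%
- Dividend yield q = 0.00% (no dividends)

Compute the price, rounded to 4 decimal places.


Answer: Price = 5.1614

Derivation:
d1 = (ln(S/K) + (r - q + 0.5*sigma^2) * T) / (sigma * sqrt(T)) = 0.13351078
d2 = d1 - sigma * sqrt(T) = -0.31648922
exp(-rT) = 0.94648515; exp(-qT) = 1.00000000
P = K * exp(-rT) * N(-d2) - S_0 * exp(-qT) * N(-d1)
N(-d1) = 0.44689472; N(-d2) = 0.62418440
P = 27.9200 * 0.94648515 * 0.62418440 - 25.3600 * 1.00000000 * 0.44689472 = 5.1614


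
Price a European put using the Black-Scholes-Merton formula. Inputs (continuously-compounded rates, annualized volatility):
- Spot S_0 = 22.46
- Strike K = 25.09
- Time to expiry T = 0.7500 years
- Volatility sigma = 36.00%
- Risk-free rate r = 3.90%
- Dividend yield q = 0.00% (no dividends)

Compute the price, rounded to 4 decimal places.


Answer: Price = 3.9514

Derivation:
d1 = (ln(S/K) + (r - q + 0.5*sigma^2) * T) / (sigma * sqrt(T)) = -0.10547359
d2 = d1 - sigma * sqrt(T) = -0.41724274
exp(-rT) = 0.97117364; exp(-qT) = 1.00000000
P = K * exp(-rT) * N(-d2) - S_0 * exp(-qT) * N(-d1)
N(-d1) = 0.54199999; N(-d2) = 0.66174957
P = 25.0900 * 0.97117364 * 0.66174957 - 22.4600 * 1.00000000 * 0.54199999 = 3.9514


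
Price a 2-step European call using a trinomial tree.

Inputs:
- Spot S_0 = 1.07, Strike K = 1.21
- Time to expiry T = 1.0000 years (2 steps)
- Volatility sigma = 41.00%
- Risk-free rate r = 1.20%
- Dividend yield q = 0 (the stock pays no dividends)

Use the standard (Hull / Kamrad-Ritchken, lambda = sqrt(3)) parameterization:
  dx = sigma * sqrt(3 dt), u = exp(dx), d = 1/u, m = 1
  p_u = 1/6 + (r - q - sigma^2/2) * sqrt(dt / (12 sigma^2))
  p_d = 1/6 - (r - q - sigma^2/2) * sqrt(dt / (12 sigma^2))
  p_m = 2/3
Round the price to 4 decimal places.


dt = T/N = 0.500000; dx = sigma*sqrt(3*dt) = 0.502145
u = exp(dx) = 1.652262; d = 1/u = 0.605231
p_u = 0.130796, p_m = 0.666667, p_d = 0.202538
Discount per step: exp(-r*dt) = 0.994018
Stock lattice S(k, j) with j the centered position index:
  k=0: S(0,+0) = 1.0700
  k=1: S(1,-1) = 0.6476; S(1,+0) = 1.0700; S(1,+1) = 1.7679
  k=2: S(2,-2) = 0.3919; S(2,-1) = 0.6476; S(2,+0) = 1.0700; S(2,+1) = 1.7679; S(2,+2) = 2.9211
Terminal payoffs V(N, j) = max(S_T - K, 0):
  V(2,-2) = 0.000000; V(2,-1) = 0.000000; V(2,+0) = 0.000000; V(2,+1) = 0.557921; V(2,+2) = 1.711068
Backward induction: V(k, j) = exp(-r*dt) * [p_u * V(k+1, j+1) + p_m * V(k+1, j) + p_d * V(k+1, j-1)]
  V(1,-1) = exp(-r*dt) * [p_u*0.000000 + p_m*0.000000 + p_d*0.000000] = 0.000000
  V(1,+0) = exp(-r*dt) * [p_u*0.557921 + p_m*0.000000 + p_d*0.000000] = 0.072537
  V(1,+1) = exp(-r*dt) * [p_u*1.711068 + p_m*0.557921 + p_d*0.000000] = 0.592183
  V(0,+0) = exp(-r*dt) * [p_u*0.592183 + p_m*0.072537 + p_d*0.000000] = 0.125060

Answer: Price = V(0,0) = 0.1251


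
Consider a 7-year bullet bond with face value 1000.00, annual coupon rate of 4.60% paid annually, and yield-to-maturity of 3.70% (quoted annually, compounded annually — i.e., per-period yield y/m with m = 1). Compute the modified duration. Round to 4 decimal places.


Answer: Modified duration = 5.9474

Derivation:
Coupon per period c = face * coupon_rate / m = 46.000000
Periods per year m = 1; per-period yield y/m = 0.037000
Number of cashflows N = 7
Cashflows (t years, CF_t, discount factor 1/(1+y/m)^(m*t), PV):
  t = 1.0000: CF_t = 46.000000, DF = 0.964320, PV = 44.358727
  t = 2.0000: CF_t = 46.000000, DF = 0.929913, PV = 42.776015
  t = 3.0000: CF_t = 46.000000, DF = 0.896734, PV = 41.249773
  t = 4.0000: CF_t = 46.000000, DF = 0.864739, PV = 39.777987
  t = 5.0000: CF_t = 46.000000, DF = 0.833885, PV = 38.358715
  t = 6.0000: CF_t = 46.000000, DF = 0.804132, PV = 36.990082
  t = 7.0000: CF_t = 1046.000000, DF = 0.775441, PV = 811.111184
Price P = sum_t PV_t = 1054.622483
First compute Macaulay numerator sum_t t * PV_t:
  t * PV_t at t = 1.0000: 44.358727
  t * PV_t at t = 2.0000: 85.552029
  t * PV_t at t = 3.0000: 123.749319
  t * PV_t at t = 4.0000: 159.111950
  t * PV_t at t = 5.0000: 191.793575
  t * PV_t at t = 6.0000: 221.940492
  t * PV_t at t = 7.0000: 5677.778289
Macaulay duration D = 6504.284381 / 1054.622483 = 6.167405
Modified duration = D / (1 + y/m) = 6.167405 / (1 + 0.037000) = 5.947353


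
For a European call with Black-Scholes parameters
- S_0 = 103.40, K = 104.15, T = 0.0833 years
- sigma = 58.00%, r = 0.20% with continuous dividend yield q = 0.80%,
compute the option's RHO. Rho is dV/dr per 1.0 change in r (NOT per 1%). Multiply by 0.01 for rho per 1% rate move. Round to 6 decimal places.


d1 = 0.0375395826; d2 = -0.1298585058
phi(d1) = 0.3986612806; exp(-qT) = 0.9993338220; exp(-rT) = 0.9998334139
N(d2) = 0.4483391869
Rho = K*T*exp(-rT)*N(d2) = 104.1500 * 0.0833 * 0.9998334139 * 0.4483391869 = 3.889006

Answer: Rho = 3.889006


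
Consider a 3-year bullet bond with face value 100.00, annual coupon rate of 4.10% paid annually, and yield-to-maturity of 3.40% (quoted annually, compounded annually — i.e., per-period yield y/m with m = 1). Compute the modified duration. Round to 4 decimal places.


Coupon per period c = face * coupon_rate / m = 4.100000
Periods per year m = 1; per-period yield y/m = 0.034000
Number of cashflows N = 3
Cashflows (t years, CF_t, discount factor 1/(1+y/m)^(m*t), PV):
  t = 1.0000: CF_t = 4.100000, DF = 0.967118, PV = 3.965184
  t = 2.0000: CF_t = 4.100000, DF = 0.935317, PV = 3.834801
  t = 3.0000: CF_t = 104.100000, DF = 0.904562, PV = 94.164914
Price P = sum_t PV_t = 101.964898
First compute Macaulay numerator sum_t t * PV_t:
  t * PV_t at t = 1.0000: 3.965184
  t * PV_t at t = 2.0000: 7.669601
  t * PV_t at t = 3.0000: 282.494741
Macaulay duration D = 294.129526 / 101.964898 = 2.884616
Modified duration = D / (1 + y/m) = 2.884616 / (1 + 0.034000) = 2.789764

Answer: Modified duration = 2.7898


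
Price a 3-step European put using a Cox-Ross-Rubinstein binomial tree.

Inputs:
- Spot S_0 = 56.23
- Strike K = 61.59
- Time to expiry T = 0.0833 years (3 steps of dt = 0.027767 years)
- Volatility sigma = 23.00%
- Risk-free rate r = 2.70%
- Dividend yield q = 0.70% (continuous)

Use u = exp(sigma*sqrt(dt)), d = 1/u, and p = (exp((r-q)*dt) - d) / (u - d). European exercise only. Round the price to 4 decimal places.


Answer: Price = V(0,0) = 5.4378

Derivation:
dt = T/N = 0.027767
u = exp(sigma*sqrt(dt)) = 1.039070; d = 1/u = 0.962399
p = (exp((r-q)*dt) - d) / (u - d) = 0.497665
Discount per step: exp(-r*dt) = 0.999251
Stock lattice S(k, i) with i counting down-moves:
  k=0: S(0,0) = 56.2300
  k=1: S(1,0) = 58.4269; S(1,1) = 54.1157
  k=2: S(2,0) = 60.7096; S(2,1) = 56.2300; S(2,2) = 52.0809
  k=3: S(3,0) = 63.0815; S(3,1) = 58.4269; S(3,2) = 54.1157; S(3,3) = 50.1227
Terminal payoffs V(N, i) = max(K - S_T, 0):
  V(3,0) = 0.000000; V(3,1) = 3.163118; V(3,2) = 7.474278; V(3,3) = 11.467329
Backward induction: V(k, i) = exp(-r*dt) * [p * V(k+1, i) + (1-p) * V(k+1, i+1)].
  V(2,0) = exp(-r*dt) * [p*0.000000 + (1-p)*3.163118] = 1.587754
  V(2,1) = exp(-r*dt) * [p*3.163118 + (1-p)*7.474278] = 5.324771
  V(2,2) = exp(-r*dt) * [p*7.474278 + (1-p)*11.467329] = 9.473023
  V(1,0) = exp(-r*dt) * [p*1.587754 + (1-p)*5.324771] = 3.462392
  V(1,1) = exp(-r*dt) * [p*5.324771 + (1-p)*9.473023] = 7.403031
  V(0,0) = exp(-r*dt) * [p*3.462392 + (1-p)*7.403031] = 5.437835


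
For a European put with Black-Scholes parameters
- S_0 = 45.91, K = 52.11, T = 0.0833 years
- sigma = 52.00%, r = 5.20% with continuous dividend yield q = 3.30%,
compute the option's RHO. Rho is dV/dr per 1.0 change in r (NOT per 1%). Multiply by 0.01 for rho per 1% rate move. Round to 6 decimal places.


Answer: Rho = -3.536267

Derivation:
d1 = -0.7584505481; d2 = -0.9085315928
phi(d1) = 0.2992242011; exp(-qT) = 0.9972548748; exp(-rT) = 0.9956777678
N(-d2) = 0.8182012850
Rho = -K*T*exp(-rT)*N(-d2) = -52.1100 * 0.0833 * 0.9956777678 * 0.8182012850 = -3.536267


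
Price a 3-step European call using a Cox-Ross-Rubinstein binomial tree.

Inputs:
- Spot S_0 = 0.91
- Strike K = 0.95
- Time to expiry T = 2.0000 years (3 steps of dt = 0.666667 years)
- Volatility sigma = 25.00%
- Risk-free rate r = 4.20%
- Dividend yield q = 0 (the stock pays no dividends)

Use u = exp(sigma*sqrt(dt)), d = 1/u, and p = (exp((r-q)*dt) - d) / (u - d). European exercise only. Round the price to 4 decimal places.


dt = T/N = 0.666667
u = exp(sigma*sqrt(dt)) = 1.226450; d = 1/u = 0.815361
p = (exp((r-q)*dt) - d) / (u - d) = 0.518220
Discount per step: exp(-r*dt) = 0.972388
Stock lattice S(k, i) with i counting down-moves:
  k=0: S(0,0) = 0.9100
  k=1: S(1,0) = 1.1161; S(1,1) = 0.7420
  k=2: S(2,0) = 1.3688; S(2,1) = 0.9100; S(2,2) = 0.6050
  k=3: S(3,0) = 1.6788; S(3,1) = 1.1161; S(3,2) = 0.7420; S(3,3) = 0.4933
Terminal payoffs V(N, i) = max(S_T - K, 0):
  V(3,0) = 0.728771; V(3,1) = 0.166070; V(3,2) = 0.000000; V(3,3) = 0.000000
Backward induction: V(k, i) = exp(-r*dt) * [p * V(k+1, i) + (1-p) * V(k+1, i+1)].
  V(2,0) = exp(-r*dt) * [p*0.728771 + (1-p)*0.166070] = 0.445035
  V(2,1) = exp(-r*dt) * [p*0.166070 + (1-p)*0.000000] = 0.083684
  V(2,2) = exp(-r*dt) * [p*0.000000 + (1-p)*0.000000] = 0.000000
  V(1,0) = exp(-r*dt) * [p*0.445035 + (1-p)*0.083684] = 0.263462
  V(1,1) = exp(-r*dt) * [p*0.083684 + (1-p)*0.000000] = 0.042169
  V(0,0) = exp(-r*dt) * [p*0.263462 + (1-p)*0.042169] = 0.152517

Answer: Price = V(0,0) = 0.1525


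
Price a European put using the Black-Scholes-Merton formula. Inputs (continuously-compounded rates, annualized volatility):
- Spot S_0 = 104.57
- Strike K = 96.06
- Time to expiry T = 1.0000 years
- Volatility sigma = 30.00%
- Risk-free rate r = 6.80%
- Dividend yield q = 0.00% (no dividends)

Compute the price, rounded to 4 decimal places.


d1 = (ln(S/K) + (r - q + 0.5*sigma^2) * T) / (sigma * sqrt(T)) = 0.65961236
d2 = d1 - sigma * sqrt(T) = 0.35961236
exp(-rT) = 0.93426047; exp(-qT) = 1.00000000
P = K * exp(-rT) * N(-d2) - S_0 * exp(-qT) * N(-d1)
N(-d1) = 0.25475131; N(-d2) = 0.35956852
P = 96.0600 * 0.93426047 * 0.35956852 - 104.5700 * 1.00000000 * 0.25475131 = 5.6302

Answer: Price = 5.6302


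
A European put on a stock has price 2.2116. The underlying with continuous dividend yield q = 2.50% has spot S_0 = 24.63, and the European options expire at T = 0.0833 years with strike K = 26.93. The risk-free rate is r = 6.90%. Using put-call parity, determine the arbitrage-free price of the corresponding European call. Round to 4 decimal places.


Answer: Call price = 0.0147

Derivation:
Put-call parity: C - P = S_0 * exp(-qT) - K * exp(-rT).
S_0 * exp(-qT) = 24.6300 * 0.99791967 = 24.57876140
K * exp(-rT) = 26.9300 * 0.99426879 = 26.77565842
C = P + S*exp(-qT) - K*exp(-rT)
C = 2.2116 + 24.57876140 - 26.77565842 = 0.0147


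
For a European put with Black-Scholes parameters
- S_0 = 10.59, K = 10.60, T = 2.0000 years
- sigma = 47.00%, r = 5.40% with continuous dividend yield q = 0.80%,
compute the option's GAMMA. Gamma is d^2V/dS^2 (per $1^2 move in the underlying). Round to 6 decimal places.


d1 = 0.4693325853; d2 = -0.1953477890
phi(d1) = 0.3573373194; exp(-qT) = 0.9841273201; exp(-rT) = 0.8976275964
Gamma = exp(-qT) * phi(d1) / (S * sigma * sqrt(T)) = 0.9841273201 * 0.3573373194 / (10.5900 * 0.4700 * 1.4142135624) = 0.049960

Answer: Gamma = 0.049960


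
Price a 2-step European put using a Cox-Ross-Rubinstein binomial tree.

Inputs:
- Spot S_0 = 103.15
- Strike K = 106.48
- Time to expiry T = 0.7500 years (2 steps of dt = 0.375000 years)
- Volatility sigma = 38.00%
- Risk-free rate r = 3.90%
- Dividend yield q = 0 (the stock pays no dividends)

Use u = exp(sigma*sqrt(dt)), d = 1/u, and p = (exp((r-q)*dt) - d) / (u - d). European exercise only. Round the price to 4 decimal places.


dt = T/N = 0.375000
u = exp(sigma*sqrt(dt)) = 1.262005; d = 1/u = 0.792390
p = (exp((r-q)*dt) - d) / (u - d) = 0.473457
Discount per step: exp(-r*dt) = 0.985481
Stock lattice S(k, i) with i counting down-moves:
  k=0: S(0,0) = 103.1500
  k=1: S(1,0) = 130.1758; S(1,1) = 81.7350
  k=2: S(2,0) = 164.2825; S(2,1) = 103.1500; S(2,2) = 64.7660
Terminal payoffs V(N, i) = max(K - S_T, 0):
  V(2,0) = 0.000000; V(2,1) = 3.330000; V(2,2) = 41.713973
Backward induction: V(k, i) = exp(-r*dt) * [p * V(k+1, i) + (1-p) * V(k+1, i+1)].
  V(1,0) = exp(-r*dt) * [p*0.000000 + (1-p)*3.330000] = 1.727931
  V(1,1) = exp(-r*dt) * [p*3.330000 + (1-p)*41.713973] = 23.199029
  V(0,0) = exp(-r*dt) * [p*1.727931 + (1-p)*23.199029] = 12.844159

Answer: Price = V(0,0) = 12.8442


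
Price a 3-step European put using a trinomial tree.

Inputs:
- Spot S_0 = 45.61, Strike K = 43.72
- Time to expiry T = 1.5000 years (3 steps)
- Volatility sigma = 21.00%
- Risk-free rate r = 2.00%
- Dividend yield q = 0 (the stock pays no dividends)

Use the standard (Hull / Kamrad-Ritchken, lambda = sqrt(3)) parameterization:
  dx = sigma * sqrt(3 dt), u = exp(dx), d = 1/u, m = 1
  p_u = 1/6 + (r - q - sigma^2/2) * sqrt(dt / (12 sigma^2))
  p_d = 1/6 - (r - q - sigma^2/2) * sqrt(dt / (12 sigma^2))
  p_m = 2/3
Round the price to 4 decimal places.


Answer: Price = V(0,0) = 2.9738

Derivation:
dt = T/N = 0.500000; dx = sigma*sqrt(3*dt) = 0.257196
u = exp(dx) = 1.293299; d = 1/u = 0.773216
p_u = 0.164674, p_m = 0.666667, p_d = 0.168659
Discount per step: exp(-r*dt) = 0.990050
Stock lattice S(k, j) with j the centered position index:
  k=0: S(0,+0) = 45.6100
  k=1: S(1,-1) = 35.2664; S(1,+0) = 45.6100; S(1,+1) = 58.9874
  k=2: S(2,-2) = 27.2686; S(2,-1) = 35.2664; S(2,+0) = 45.6100; S(2,+1) = 58.9874; S(2,+2) = 76.2883
  k=3: S(3,-3) = 21.0845; S(3,-2) = 27.2686; S(3,-1) = 35.2664; S(3,+0) = 45.6100; S(3,+1) = 58.9874; S(3,+2) = 76.2883; S(3,+3) = 98.6636
Terminal payoffs V(N, j) = max(K - S_T, 0):
  V(3,-3) = 22.635510; V(3,-2) = 16.451447; V(3,-1) = 8.453604; V(3,+0) = 0.000000; V(3,+1) = 0.000000; V(3,+2) = 0.000000; V(3,+3) = 0.000000
Backward induction: V(k, j) = exp(-r*dt) * [p_u * V(k+1, j+1) + p_m * V(k+1, j) + p_d * V(k+1, j-1)]
  V(2,-2) = exp(-r*dt) * [p_u*8.453604 + p_m*16.451447 + p_d*22.635510] = 16.016442
  V(2,-1) = exp(-r*dt) * [p_u*0.000000 + p_m*8.453604 + p_d*16.451447] = 8.326740
  V(2,+0) = exp(-r*dt) * [p_u*0.000000 + p_m*0.000000 + p_d*8.453604] = 1.411592
  V(2,+1) = exp(-r*dt) * [p_u*0.000000 + p_m*0.000000 + p_d*0.000000] = 0.000000
  V(2,+2) = exp(-r*dt) * [p_u*0.000000 + p_m*0.000000 + p_d*0.000000] = 0.000000
  V(1,-1) = exp(-r*dt) * [p_u*1.411592 + p_m*8.326740 + p_d*16.016442] = 8.400508
  V(1,+0) = exp(-r*dt) * [p_u*0.000000 + p_m*1.411592 + p_d*8.326740] = 2.322106
  V(1,+1) = exp(-r*dt) * [p_u*0.000000 + p_m*0.000000 + p_d*1.411592] = 0.235709
  V(0,+0) = exp(-r*dt) * [p_u*0.235709 + p_m*2.322106 + p_d*8.400508] = 2.973822


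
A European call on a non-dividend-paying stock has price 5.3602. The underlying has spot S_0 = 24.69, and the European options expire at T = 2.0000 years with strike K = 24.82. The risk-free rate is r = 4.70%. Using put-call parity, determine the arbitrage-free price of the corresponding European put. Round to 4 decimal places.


Put-call parity: C - P = S_0 * exp(-qT) - K * exp(-rT).
S_0 * exp(-qT) = 24.6900 * 1.00000000 = 24.69000000
K * exp(-rT) = 24.8200 * 0.91028276 = 22.59321816
P = C - S*exp(-qT) + K*exp(-rT)
P = 5.3602 - 24.69000000 + 22.59321816 = 3.2634

Answer: Put price = 3.2634


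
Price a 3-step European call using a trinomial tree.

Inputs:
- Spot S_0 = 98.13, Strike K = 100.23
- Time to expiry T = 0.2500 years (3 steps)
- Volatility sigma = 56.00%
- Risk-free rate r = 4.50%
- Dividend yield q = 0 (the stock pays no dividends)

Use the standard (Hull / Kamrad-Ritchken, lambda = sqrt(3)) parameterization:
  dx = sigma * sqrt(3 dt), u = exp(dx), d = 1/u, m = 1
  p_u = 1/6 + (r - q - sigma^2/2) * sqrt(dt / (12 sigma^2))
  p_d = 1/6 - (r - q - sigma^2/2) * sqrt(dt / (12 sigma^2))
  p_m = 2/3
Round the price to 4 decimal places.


dt = T/N = 0.083333; dx = sigma*sqrt(3*dt) = 0.280000
u = exp(dx) = 1.323130; d = 1/u = 0.755784
p_u = 0.150030, p_m = 0.666667, p_d = 0.183304
Discount per step: exp(-r*dt) = 0.996257
Stock lattice S(k, j) with j the centered position index:
  k=0: S(0,+0) = 98.1300
  k=1: S(1,-1) = 74.1651; S(1,+0) = 98.1300; S(1,+1) = 129.8387
  k=2: S(2,-2) = 56.0527; S(2,-1) = 74.1651; S(2,+0) = 98.1300; S(2,+1) = 129.8387; S(2,+2) = 171.7935
  k=3: S(3,-3) = 42.3638; S(3,-2) = 56.0527; S(3,-1) = 74.1651; S(3,+0) = 98.1300; S(3,+1) = 129.8387; S(3,+2) = 171.7935; S(3,+3) = 227.3051
Terminal payoffs V(N, j) = max(S_T - K, 0):
  V(3,-3) = 0.000000; V(3,-2) = 0.000000; V(3,-1) = 0.000000; V(3,+0) = 0.000000; V(3,+1) = 29.608728; V(3,+2) = 71.563492; V(3,+3) = 127.075091
Backward induction: V(k, j) = exp(-r*dt) * [p_u * V(k+1, j+1) + p_m * V(k+1, j) + p_d * V(k+1, j-1)]
  V(2,-2) = exp(-r*dt) * [p_u*0.000000 + p_m*0.000000 + p_d*0.000000] = 0.000000
  V(2,-1) = exp(-r*dt) * [p_u*0.000000 + p_m*0.000000 + p_d*0.000000] = 0.000000
  V(2,+0) = exp(-r*dt) * [p_u*29.608728 + p_m*0.000000 + p_d*0.000000] = 4.425563
  V(2,+1) = exp(-r*dt) * [p_u*71.563492 + p_m*29.608728 + p_d*0.000000] = 30.361736
  V(2,+2) = exp(-r*dt) * [p_u*127.075091 + p_m*71.563492 + p_d*29.608728] = 71.931178
  V(1,-1) = exp(-r*dt) * [p_u*4.425563 + p_m*0.000000 + p_d*0.000000] = 0.661481
  V(1,+0) = exp(-r*dt) * [p_u*30.361736 + p_m*4.425563 + p_d*0.000000] = 7.477447
  V(1,+1) = exp(-r*dt) * [p_u*71.931178 + p_m*30.361736 + p_d*4.425563] = 31.725004
  V(0,+0) = exp(-r*dt) * [p_u*31.725004 + p_m*7.477447 + p_d*0.661481] = 9.828983

Answer: Price = V(0,0) = 9.8290


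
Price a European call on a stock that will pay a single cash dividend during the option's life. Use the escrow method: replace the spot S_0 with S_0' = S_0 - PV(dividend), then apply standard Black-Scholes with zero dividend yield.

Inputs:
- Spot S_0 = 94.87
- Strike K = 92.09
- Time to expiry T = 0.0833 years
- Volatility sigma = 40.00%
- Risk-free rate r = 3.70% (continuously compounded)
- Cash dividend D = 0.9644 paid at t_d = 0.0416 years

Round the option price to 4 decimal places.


PV(D) = D * exp(-r * t_d) = 0.9644 * 0.99846198 = 0.96291674
S_0' = S_0 - PV(D) = 94.8700 - 0.96291674 = 93.90708326
d1 = (ln(S_0'/K) + (r + sigma^2/2)*T) / (sigma*sqrt(T)) = 0.25367111
d2 = d1 - sigma*sqrt(T) = 0.13822415
exp(-rT) = 0.99692264
N(d1) = 0.60012517; N(d2) = 0.55496837
C = S_0' * N(d1) - K * exp(-rT) * N(d2) = 93.90708326 * 0.60012517 - 92.0900 * 0.99692264 * 0.55496837 = 5.4062

Answer: Price = 5.4062


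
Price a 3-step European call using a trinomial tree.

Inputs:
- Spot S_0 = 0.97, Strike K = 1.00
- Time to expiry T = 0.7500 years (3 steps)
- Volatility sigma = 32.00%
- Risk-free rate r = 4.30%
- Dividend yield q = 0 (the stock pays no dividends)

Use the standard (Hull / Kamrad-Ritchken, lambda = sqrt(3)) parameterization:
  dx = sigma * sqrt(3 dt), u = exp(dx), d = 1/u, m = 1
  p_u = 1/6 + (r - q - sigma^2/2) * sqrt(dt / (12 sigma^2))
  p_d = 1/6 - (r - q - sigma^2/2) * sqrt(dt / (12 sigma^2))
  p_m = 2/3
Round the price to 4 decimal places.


Answer: Price = V(0,0) = 0.1031

Derivation:
dt = T/N = 0.250000; dx = sigma*sqrt(3*dt) = 0.277128
u = exp(dx) = 1.319335; d = 1/u = 0.757957
p_u = 0.162968, p_m = 0.666667, p_d = 0.170365
Discount per step: exp(-r*dt) = 0.989308
Stock lattice S(k, j) with j the centered position index:
  k=0: S(0,+0) = 0.9700
  k=1: S(1,-1) = 0.7352; S(1,+0) = 0.9700; S(1,+1) = 1.2798
  k=2: S(2,-2) = 0.5573; S(2,-1) = 0.7352; S(2,+0) = 0.9700; S(2,+1) = 1.2798; S(2,+2) = 1.6884
  k=3: S(3,-3) = 0.4224; S(3,-2) = 0.5573; S(3,-1) = 0.7352; S(3,+0) = 0.9700; S(3,+1) = 1.2798; S(3,+2) = 1.6884; S(3,+3) = 2.2276
Terminal payoffs V(N, j) = max(S_T - K, 0):
  V(3,-3) = 0.000000; V(3,-2) = 0.000000; V(3,-1) = 0.000000; V(3,+0) = 0.000000; V(3,+1) = 0.279755; V(3,+2) = 0.688427; V(3,+3) = 1.227601
Backward induction: V(k, j) = exp(-r*dt) * [p_u * V(k+1, j+1) + p_m * V(k+1, j) + p_d * V(k+1, j-1)]
  V(2,-2) = exp(-r*dt) * [p_u*0.000000 + p_m*0.000000 + p_d*0.000000] = 0.000000
  V(2,-1) = exp(-r*dt) * [p_u*0.000000 + p_m*0.000000 + p_d*0.000000] = 0.000000
  V(2,+0) = exp(-r*dt) * [p_u*0.279755 + p_m*0.000000 + p_d*0.000000] = 0.045104
  V(2,+1) = exp(-r*dt) * [p_u*0.688427 + p_m*0.279755 + p_d*0.000000] = 0.295501
  V(2,+2) = exp(-r*dt) * [p_u*1.227601 + p_m*0.688427 + p_d*0.279755] = 0.699115
  V(1,-1) = exp(-r*dt) * [p_u*0.045104 + p_m*0.000000 + p_d*0.000000] = 0.007272
  V(1,+0) = exp(-r*dt) * [p_u*0.295501 + p_m*0.045104 + p_d*0.000000] = 0.077390
  V(1,+1) = exp(-r*dt) * [p_u*0.699115 + p_m*0.295501 + p_d*0.045104] = 0.315212
  V(0,+0) = exp(-r*dt) * [p_u*0.315212 + p_m*0.077390 + p_d*0.007272] = 0.103087


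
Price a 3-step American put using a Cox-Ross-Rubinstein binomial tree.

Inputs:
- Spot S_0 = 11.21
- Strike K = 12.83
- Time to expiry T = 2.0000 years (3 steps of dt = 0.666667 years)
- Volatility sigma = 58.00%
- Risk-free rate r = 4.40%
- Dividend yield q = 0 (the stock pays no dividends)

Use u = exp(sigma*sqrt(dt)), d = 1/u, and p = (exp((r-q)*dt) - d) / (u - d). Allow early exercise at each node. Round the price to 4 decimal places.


dt = T/N = 0.666667
u = exp(sigma*sqrt(dt)) = 1.605713; d = 1/u = 0.622776
p = (exp((r-q)*dt) - d) / (u - d) = 0.414057
Discount per step: exp(-r*dt) = 0.971093
Stock lattice S(k, i) with i counting down-moves:
  k=0: S(0,0) = 11.2100
  k=1: S(1,0) = 18.0000; S(1,1) = 6.9813
  k=2: S(2,0) = 28.9029; S(2,1) = 11.2100; S(2,2) = 4.3478
  k=3: S(3,0) = 46.4098; S(3,1) = 18.0000; S(3,2) = 6.9813; S(3,3) = 2.7077
Terminal payoffs V(N, i) = max(K - S_T, 0):
  V(3,0) = 0.000000; V(3,1) = 0.000000; V(3,2) = 5.848679; V(3,3) = 10.122293
Backward induction: V(k, i) = exp(-r*dt) * [p * V(k+1, i) + (1-p) * V(k+1, i+1)]; then take max(V_cont, immediate exercise) for American.
  V(2,0) = exp(-r*dt) * [p*0.000000 + (1-p)*0.000000] = 0.000000; exercise = 0.000000; V(2,0) = max -> 0.000000
  V(2,1) = exp(-r*dt) * [p*0.000000 + (1-p)*5.848679] = 3.327929; exercise = 1.620000; V(2,1) = max -> 3.327929
  V(2,2) = exp(-r*dt) * [p*5.848679 + (1-p)*10.122293] = 8.111318; exercise = 8.482199; V(2,2) = max -> 8.482199
  V(1,0) = exp(-r*dt) * [p*0.000000 + (1-p)*3.327929] = 1.893610; exercise = 0.000000; V(1,0) = max -> 1.893610
  V(1,1) = exp(-r*dt) * [p*3.327929 + (1-p)*8.482199] = 6.164535; exercise = 5.848679; V(1,1) = max -> 6.164535
  V(0,0) = exp(-r*dt) * [p*1.893610 + (1-p)*6.164535] = 4.269050; exercise = 1.620000; V(0,0) = max -> 4.269050

Answer: Price = V(0,0) = 4.2690


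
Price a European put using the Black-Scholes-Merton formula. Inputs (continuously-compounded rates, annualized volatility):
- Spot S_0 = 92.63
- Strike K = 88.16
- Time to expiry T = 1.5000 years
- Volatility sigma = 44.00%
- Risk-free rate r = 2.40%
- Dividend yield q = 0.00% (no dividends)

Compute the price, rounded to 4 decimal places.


d1 = (ln(S/K) + (r - q + 0.5*sigma^2) * T) / (sigma * sqrt(T)) = 0.42802925
d2 = d1 - sigma * sqrt(T) = -0.11085849
exp(-rT) = 0.96464029; exp(-qT) = 1.00000000
P = K * exp(-rT) * N(-d2) - S_0 * exp(-qT) * N(-d1)
N(-d1) = 0.33431491; N(-d2) = 0.54413572
P = 88.1600 * 0.96464029 * 0.54413572 - 92.6300 * 1.00000000 * 0.33431491 = 15.3072

Answer: Price = 15.3072


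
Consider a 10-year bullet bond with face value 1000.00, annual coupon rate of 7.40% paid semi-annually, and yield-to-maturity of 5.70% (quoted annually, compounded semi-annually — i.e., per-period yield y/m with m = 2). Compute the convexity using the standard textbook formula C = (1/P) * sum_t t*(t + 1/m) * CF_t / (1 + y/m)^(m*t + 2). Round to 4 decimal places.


Coupon per period c = face * coupon_rate / m = 37.000000
Periods per year m = 2; per-period yield y/m = 0.028500
Number of cashflows N = 20
Cashflows (t years, CF_t, discount factor 1/(1+y/m)^(m*t), PV):
  t = 0.5000: CF_t = 37.000000, DF = 0.972290, PV = 35.974720
  t = 1.0000: CF_t = 37.000000, DF = 0.945347, PV = 34.977852
  t = 1.5000: CF_t = 37.000000, DF = 0.919152, PV = 34.008606
  t = 2.0000: CF_t = 37.000000, DF = 0.893682, PV = 33.066219
  t = 2.5000: CF_t = 37.000000, DF = 0.868917, PV = 32.149946
  t = 3.0000: CF_t = 37.000000, DF = 0.844840, PV = 31.259062
  t = 3.5000: CF_t = 37.000000, DF = 0.821429, PV = 30.392866
  t = 4.0000: CF_t = 37.000000, DF = 0.798667, PV = 29.550672
  t = 4.5000: CF_t = 37.000000, DF = 0.776536, PV = 28.731815
  t = 5.0000: CF_t = 37.000000, DF = 0.755018, PV = 27.935649
  t = 5.5000: CF_t = 37.000000, DF = 0.734096, PV = 27.161545
  t = 6.0000: CF_t = 37.000000, DF = 0.713754, PV = 26.408891
  t = 6.5000: CF_t = 37.000000, DF = 0.693976, PV = 25.677094
  t = 7.0000: CF_t = 37.000000, DF = 0.674745, PV = 24.965575
  t = 7.5000: CF_t = 37.000000, DF = 0.656048, PV = 24.273773
  t = 8.0000: CF_t = 37.000000, DF = 0.637869, PV = 23.601140
  t = 8.5000: CF_t = 37.000000, DF = 0.620193, PV = 22.947147
  t = 9.0000: CF_t = 37.000000, DF = 0.603007, PV = 22.311275
  t = 9.5000: CF_t = 37.000000, DF = 0.586298, PV = 21.693024
  t = 10.0000: CF_t = 1037.000000, DF = 0.570051, PV = 591.143387
Price P = sum_t PV_t = 1128.230260
Convexity numerator sum_t t*(t + 1/m) * CF_t / (1+y/m)^(m*t + 2):
  t = 0.5000: term = 17.004303
  t = 1.0000: term = 49.599329
  t = 1.5000: term = 96.449837
  t = 2.0000: term = 156.295312
  t = 2.5000: term = 227.946493
  t = 3.0000: term = 310.282052
  t = 3.5000: term = 402.245408
  t = 4.0000: term = 502.841680
  t = 4.5000: term = 611.134760
  t = 5.0000: term = 726.244515
  t = 5.5000: term = 847.344111
  t = 6.0000: term = 973.657440
  t = 6.5000: term = 1104.456665
  t = 7.0000: term = 1239.059868
  t = 7.5000: term = 1376.828800
  t = 8.0000: term = 1517.166722
  t = 8.5000: term = 1659.516347
  t = 9.0000: term = 1803.357865
  t = 9.5000: term = 1948.207059
  t = 10.0000: term = 58677.762204
Convexity = (1/P) * sum = 74247.400771 / 1128.230260 = 65.808730

Answer: Convexity = 65.8087


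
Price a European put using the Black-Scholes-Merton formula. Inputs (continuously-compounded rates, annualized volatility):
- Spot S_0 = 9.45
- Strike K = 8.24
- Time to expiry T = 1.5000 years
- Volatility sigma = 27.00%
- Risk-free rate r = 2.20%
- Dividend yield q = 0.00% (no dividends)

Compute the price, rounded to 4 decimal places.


d1 = (ln(S/K) + (r - q + 0.5*sigma^2) * T) / (sigma * sqrt(T)) = 0.67947454
d2 = d1 - sigma * sqrt(T) = 0.34879342
exp(-rT) = 0.96753856; exp(-qT) = 1.00000000
P = K * exp(-rT) * N(-d2) - S_0 * exp(-qT) * N(-d1)
N(-d1) = 0.24841862; N(-d2) = 0.36362220
P = 8.2400 * 0.96753856 * 0.36362220 - 9.4500 * 1.00000000 * 0.24841862 = 0.5514

Answer: Price = 0.5514


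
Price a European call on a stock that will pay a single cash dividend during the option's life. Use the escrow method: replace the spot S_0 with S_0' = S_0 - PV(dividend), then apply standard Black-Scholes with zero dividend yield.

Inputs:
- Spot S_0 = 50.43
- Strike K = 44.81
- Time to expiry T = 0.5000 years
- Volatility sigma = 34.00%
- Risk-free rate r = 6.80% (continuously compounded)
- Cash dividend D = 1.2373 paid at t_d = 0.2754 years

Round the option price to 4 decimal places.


PV(D) = D * exp(-r * t_d) = 1.2373 * 0.98144706 = 1.21434445
S_0' = S_0 - PV(D) = 50.4300 - 1.21434445 = 49.21565555
d1 = (ln(S_0'/K) + (r + sigma^2/2)*T) / (sigma*sqrt(T)) = 0.65170474
d2 = d1 - sigma*sqrt(T) = 0.41128844
exp(-rT) = 0.96657150
N(d1) = 0.74270417; N(d2) = 0.65956948
C = S_0' * N(d1) - K * exp(-rT) * N(d2) = 49.21565555 * 0.74270417 - 44.8100 * 0.96657150 * 0.65956948 = 7.9854

Answer: Price = 7.9854


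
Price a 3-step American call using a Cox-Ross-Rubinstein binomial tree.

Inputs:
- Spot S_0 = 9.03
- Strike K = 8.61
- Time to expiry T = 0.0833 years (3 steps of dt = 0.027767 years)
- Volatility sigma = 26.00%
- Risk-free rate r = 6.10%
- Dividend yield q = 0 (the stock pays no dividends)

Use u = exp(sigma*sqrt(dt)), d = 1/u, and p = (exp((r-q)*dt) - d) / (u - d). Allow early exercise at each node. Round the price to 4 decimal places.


dt = T/N = 0.027767
u = exp(sigma*sqrt(dt)) = 1.044277; d = 1/u = 0.957600
p = (exp((r-q)*dt) - d) / (u - d) = 0.508728
Discount per step: exp(-r*dt) = 0.998308
Stock lattice S(k, i) with i counting down-moves:
  k=0: S(0,0) = 9.0300
  k=1: S(1,0) = 9.4298; S(1,1) = 8.6471
  k=2: S(2,0) = 9.8473; S(2,1) = 9.0300; S(2,2) = 8.2805
  k=3: S(3,0) = 10.2834; S(3,1) = 9.4298; S(3,2) = 8.6471; S(3,3) = 7.9294
Terminal payoffs V(N, i) = max(S_T - K, 0):
  V(3,0) = 1.673353; V(3,1) = 0.819820; V(3,2) = 0.037132; V(3,3) = 0.000000
Backward induction: V(k, i) = exp(-r*dt) * [p * V(k+1, i) + (1-p) * V(k+1, i+1)]; then take max(V_cont, immediate exercise) for American.
  V(2,0) = exp(-r*dt) * [p*1.673353 + (1-p)*0.819820] = 1.251914; exercise = 1.237343; V(2,0) = max -> 1.251914
  V(2,1) = exp(-r*dt) * [p*0.819820 + (1-p)*0.037132] = 0.434571; exercise = 0.420000; V(2,1) = max -> 0.434571
  V(2,2) = exp(-r*dt) * [p*0.037132 + (1-p)*0.000000] = 0.018858; exercise = 0.000000; V(2,2) = max -> 0.018858
  V(1,0) = exp(-r*dt) * [p*1.251914 + (1-p)*0.434571] = 0.848938; exercise = 0.819820; V(1,0) = max -> 0.848938
  V(1,1) = exp(-r*dt) * [p*0.434571 + (1-p)*0.018858] = 0.229953; exercise = 0.037132; V(1,1) = max -> 0.229953
  V(0,0) = exp(-r*dt) * [p*0.848938 + (1-p)*0.229953] = 0.543926; exercise = 0.420000; V(0,0) = max -> 0.543926

Answer: Price = V(0,0) = 0.5439


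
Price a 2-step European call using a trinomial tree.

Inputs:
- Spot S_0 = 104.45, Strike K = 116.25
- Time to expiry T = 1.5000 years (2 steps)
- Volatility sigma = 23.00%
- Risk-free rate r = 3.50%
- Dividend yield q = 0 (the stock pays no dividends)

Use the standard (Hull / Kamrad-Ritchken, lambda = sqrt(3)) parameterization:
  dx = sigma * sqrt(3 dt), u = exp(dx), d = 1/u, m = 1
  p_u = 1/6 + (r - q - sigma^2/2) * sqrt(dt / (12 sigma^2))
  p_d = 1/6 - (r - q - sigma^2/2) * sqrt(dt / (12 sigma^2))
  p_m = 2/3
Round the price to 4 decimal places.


Answer: Price = V(0,0) = 9.6554

Derivation:
dt = T/N = 0.750000; dx = sigma*sqrt(3*dt) = 0.345000
u = exp(dx) = 1.411990; d = 1/u = 0.708220
p_u = 0.175960, p_m = 0.666667, p_d = 0.157373
Discount per step: exp(-r*dt) = 0.974092
Stock lattice S(k, j) with j the centered position index:
  k=0: S(0,+0) = 104.4500
  k=1: S(1,-1) = 73.9736; S(1,+0) = 104.4500; S(1,+1) = 147.4823
  k=2: S(2,-2) = 52.3896; S(2,-1) = 73.9736; S(2,+0) = 104.4500; S(2,+1) = 147.4823; S(2,+2) = 208.2436
Terminal payoffs V(N, j) = max(S_T - K, 0):
  V(2,-2) = 0.000000; V(2,-1) = 0.000000; V(2,+0) = 0.000000; V(2,+1) = 31.232347; V(2,+2) = 91.993587
Backward induction: V(k, j) = exp(-r*dt) * [p_u * V(k+1, j+1) + p_m * V(k+1, j) + p_d * V(k+1, j-1)]
  V(1,-1) = exp(-r*dt) * [p_u*0.000000 + p_m*0.000000 + p_d*0.000000] = 0.000000
  V(1,+0) = exp(-r*dt) * [p_u*31.232347 + p_m*0.000000 + p_d*0.000000] = 5.353265
  V(1,+1) = exp(-r*dt) * [p_u*91.993587 + p_m*31.232347 + p_d*0.000000] = 36.049929
  V(0,+0) = exp(-r*dt) * [p_u*36.049929 + p_m*5.353265 + p_d*0.000000] = 9.655384


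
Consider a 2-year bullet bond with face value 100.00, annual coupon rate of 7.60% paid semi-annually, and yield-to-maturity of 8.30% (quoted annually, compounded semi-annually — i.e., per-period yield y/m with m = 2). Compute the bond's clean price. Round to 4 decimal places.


Coupon per period c = face * coupon_rate / m = 3.800000
Periods per year m = 2; per-period yield y/m = 0.041500
Number of cashflows N = 4
Cashflows (t years, CF_t, discount factor 1/(1+y/m)^(m*t), PV):
  t = 0.5000: CF_t = 3.800000, DF = 0.960154, PV = 3.648584
  t = 1.0000: CF_t = 3.800000, DF = 0.921895, PV = 3.503201
  t = 1.5000: CF_t = 3.800000, DF = 0.885161, PV = 3.363611
  t = 2.0000: CF_t = 103.800000, DF = 0.849890, PV = 88.218619
Price P = sum_t PV_t = 98.734015

Answer: Price = 98.7340


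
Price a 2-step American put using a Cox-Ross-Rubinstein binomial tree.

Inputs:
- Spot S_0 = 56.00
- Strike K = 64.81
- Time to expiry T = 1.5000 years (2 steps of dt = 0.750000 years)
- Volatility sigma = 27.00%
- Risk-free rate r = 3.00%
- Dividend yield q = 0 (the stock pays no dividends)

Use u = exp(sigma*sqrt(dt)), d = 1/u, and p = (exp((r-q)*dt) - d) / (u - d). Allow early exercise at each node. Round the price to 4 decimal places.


dt = T/N = 0.750000
u = exp(sigma*sqrt(dt)) = 1.263426; d = 1/u = 0.791499
p = (exp((r-q)*dt) - d) / (u - d) = 0.490025
Discount per step: exp(-r*dt) = 0.977751
Stock lattice S(k, i) with i counting down-moves:
  k=0: S(0,0) = 56.0000
  k=1: S(1,0) = 70.7518; S(1,1) = 44.3239
  k=2: S(2,0) = 89.3897; S(2,1) = 56.0000; S(2,2) = 35.0823
Terminal payoffs V(N, i) = max(K - S_T, 0):
  V(2,0) = 0.000000; V(2,1) = 8.810000; V(2,2) = 29.727656
Backward induction: V(k, i) = exp(-r*dt) * [p * V(k+1, i) + (1-p) * V(k+1, i+1)]; then take max(V_cont, immediate exercise) for American.
  V(1,0) = exp(-r*dt) * [p*0.000000 + (1-p)*8.810000] = 4.392915; exercise = 0.000000; V(1,0) = max -> 4.392915
  V(1,1) = exp(-r*dt) * [p*8.810000 + (1-p)*29.727656] = 19.044122; exercise = 20.486065; V(1,1) = max -> 20.486065
  V(0,0) = exp(-r*dt) * [p*4.392915 + (1-p)*20.486065] = 12.319677; exercise = 8.810000; V(0,0) = max -> 12.319677

Answer: Price = V(0,0) = 12.3197


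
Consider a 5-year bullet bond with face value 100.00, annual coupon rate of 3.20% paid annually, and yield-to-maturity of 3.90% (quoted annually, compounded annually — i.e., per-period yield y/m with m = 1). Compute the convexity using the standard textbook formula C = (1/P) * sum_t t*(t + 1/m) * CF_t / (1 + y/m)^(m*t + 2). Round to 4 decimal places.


Coupon per period c = face * coupon_rate / m = 3.200000
Periods per year m = 1; per-period yield y/m = 0.039000
Number of cashflows N = 5
Cashflows (t years, CF_t, discount factor 1/(1+y/m)^(m*t), PV):
  t = 1.0000: CF_t = 3.200000, DF = 0.962464, PV = 3.079885
  t = 2.0000: CF_t = 3.200000, DF = 0.926337, PV = 2.964278
  t = 3.0000: CF_t = 3.200000, DF = 0.891566, PV = 2.853010
  t = 4.0000: CF_t = 3.200000, DF = 0.858100, PV = 2.745919
  t = 5.0000: CF_t = 103.200000, DF = 0.825890, PV = 85.231859
Price P = sum_t PV_t = 96.874951
Convexity numerator sum_t t*(t + 1/m) * CF_t / (1+y/m)^(m*t + 2):
  t = 1.0000: term = 5.706021
  t = 2.0000: term = 16.475517
  t = 3.0000: term = 31.714180
  t = 4.0000: term = 50.872923
  t = 5.0000: term = 2368.602150
Convexity = (1/P) * sum = 2473.370789 / 96.874951 = 25.531582

Answer: Convexity = 25.5316


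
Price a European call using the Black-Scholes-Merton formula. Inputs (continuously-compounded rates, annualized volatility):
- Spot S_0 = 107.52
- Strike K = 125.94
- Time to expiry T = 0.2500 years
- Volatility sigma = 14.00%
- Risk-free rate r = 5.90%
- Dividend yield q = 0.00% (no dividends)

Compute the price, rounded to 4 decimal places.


d1 = (ln(S/K) + (r - q + 0.5*sigma^2) * T) / (sigma * sqrt(T)) = -2.01326752
d2 = d1 - sigma * sqrt(T) = -2.08326752
exp(-rT) = 0.98535825; exp(-qT) = 1.00000000
C = S_0 * exp(-qT) * N(d1) - K * exp(-rT) * N(d2)
N(d1) = 0.02204325; N(d2) = 0.01861342
C = 107.5200 * 1.00000000 * 0.02204325 - 125.9400 * 0.98535825 * 0.01861342 = 0.0602

Answer: Price = 0.0602


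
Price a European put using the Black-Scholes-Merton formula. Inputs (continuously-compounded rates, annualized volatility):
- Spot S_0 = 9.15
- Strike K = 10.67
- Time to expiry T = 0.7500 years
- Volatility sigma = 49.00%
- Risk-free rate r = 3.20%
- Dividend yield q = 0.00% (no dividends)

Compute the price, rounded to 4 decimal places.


d1 = (ln(S/K) + (r - q + 0.5*sigma^2) * T) / (sigma * sqrt(T)) = -0.09342396
d2 = d1 - sigma * sqrt(T) = -0.51777641
exp(-rT) = 0.97628571; exp(-qT) = 1.00000000
P = K * exp(-rT) * N(-d2) - S_0 * exp(-qT) * N(-d1)
N(-d1) = 0.53721662; N(-d2) = 0.69769286
P = 10.6700 * 0.97628571 * 0.69769286 - 9.1500 * 1.00000000 * 0.53721662 = 2.3523

Answer: Price = 2.3523


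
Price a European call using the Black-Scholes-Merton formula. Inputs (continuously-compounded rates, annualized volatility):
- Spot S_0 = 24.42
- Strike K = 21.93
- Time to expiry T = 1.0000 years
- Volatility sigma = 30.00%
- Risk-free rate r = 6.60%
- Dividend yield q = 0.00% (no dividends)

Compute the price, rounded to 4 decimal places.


d1 = (ln(S/K) + (r - q + 0.5*sigma^2) * T) / (sigma * sqrt(T)) = 0.72848969
d2 = d1 - sigma * sqrt(T) = 0.42848969
exp(-rT) = 0.93613086; exp(-qT) = 1.00000000
C = S_0 * exp(-qT) * N(d1) - K * exp(-rT) * N(d2)
N(d1) = 0.76684306; N(d2) = 0.66585268
C = 24.4200 * 1.00000000 * 0.76684306 - 21.9300 * 0.93613086 * 0.66585268 = 5.0568

Answer: Price = 5.0568


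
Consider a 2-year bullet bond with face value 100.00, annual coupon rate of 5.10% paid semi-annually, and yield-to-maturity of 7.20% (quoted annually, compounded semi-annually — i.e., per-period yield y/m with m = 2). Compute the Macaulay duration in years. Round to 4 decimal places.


Coupon per period c = face * coupon_rate / m = 2.550000
Periods per year m = 2; per-period yield y/m = 0.036000
Number of cashflows N = 4
Cashflows (t years, CF_t, discount factor 1/(1+y/m)^(m*t), PV):
  t = 0.5000: CF_t = 2.550000, DF = 0.965251, PV = 2.461390
  t = 1.0000: CF_t = 2.550000, DF = 0.931709, PV = 2.375859
  t = 1.5000: CF_t = 2.550000, DF = 0.899333, PV = 2.293300
  t = 2.0000: CF_t = 102.550000, DF = 0.868082, PV = 89.021856
Price P = sum_t PV_t = 96.152405
Macaulay numerator sum_t t * PV_t:
  t * PV_t at t = 0.5000: 1.230695
  t * PV_t at t = 1.0000: 2.375859
  t * PV_t at t = 1.5000: 3.439950
  t * PV_t at t = 2.0000: 178.043711
Macaulay duration D = (sum_t t * PV_t) / P = 185.090216 / 96.152405 = 1.924967

Answer: Macaulay duration = 1.9250 years
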